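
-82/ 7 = -11.71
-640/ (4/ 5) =-800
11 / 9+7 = 74 / 9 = 8.22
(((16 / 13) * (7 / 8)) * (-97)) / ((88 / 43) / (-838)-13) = 24467086 / 3045445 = 8.03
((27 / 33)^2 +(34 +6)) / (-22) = -4921 / 2662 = -1.85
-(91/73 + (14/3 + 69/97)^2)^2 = -34782024708364816/38213575614369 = -910.20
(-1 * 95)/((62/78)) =-3705/31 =-119.52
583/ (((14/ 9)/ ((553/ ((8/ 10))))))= 2072565/ 8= 259070.62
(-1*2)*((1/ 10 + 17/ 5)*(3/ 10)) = -2.10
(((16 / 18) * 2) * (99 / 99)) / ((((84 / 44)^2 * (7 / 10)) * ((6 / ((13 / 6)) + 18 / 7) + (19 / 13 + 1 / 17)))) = 2139280 / 21063483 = 0.10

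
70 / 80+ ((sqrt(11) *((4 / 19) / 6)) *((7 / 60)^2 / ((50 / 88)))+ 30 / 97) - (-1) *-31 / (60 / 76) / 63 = 539 *sqrt(11) / 641250+ 411391 / 733320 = 0.56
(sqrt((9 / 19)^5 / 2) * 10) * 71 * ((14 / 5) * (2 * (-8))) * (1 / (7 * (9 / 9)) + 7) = -24809.36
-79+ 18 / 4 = -149 / 2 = -74.50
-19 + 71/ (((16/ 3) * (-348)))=-35335/ 1856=-19.04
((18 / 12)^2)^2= 81 / 16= 5.06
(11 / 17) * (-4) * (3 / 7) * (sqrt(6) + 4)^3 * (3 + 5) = -8448 / 7 - 57024 * sqrt(6) / 119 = -2380.64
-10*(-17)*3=510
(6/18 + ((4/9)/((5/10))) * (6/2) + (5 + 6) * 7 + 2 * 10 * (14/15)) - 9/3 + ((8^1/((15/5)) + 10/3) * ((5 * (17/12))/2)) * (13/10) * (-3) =307/24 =12.79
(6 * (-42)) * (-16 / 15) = 1344 / 5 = 268.80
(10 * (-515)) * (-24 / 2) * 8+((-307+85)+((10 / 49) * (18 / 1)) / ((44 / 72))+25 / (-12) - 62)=494119.93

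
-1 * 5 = -5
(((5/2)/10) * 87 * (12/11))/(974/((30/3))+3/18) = 7830/32197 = 0.24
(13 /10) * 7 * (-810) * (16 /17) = -117936 /17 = -6937.41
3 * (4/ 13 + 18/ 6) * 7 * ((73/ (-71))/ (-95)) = 65919/ 87685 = 0.75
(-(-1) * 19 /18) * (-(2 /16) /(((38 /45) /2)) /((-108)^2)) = -5 /186624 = -0.00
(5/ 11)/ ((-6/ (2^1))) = -5/ 33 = -0.15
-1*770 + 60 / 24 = -1535 / 2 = -767.50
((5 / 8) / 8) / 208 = 5 / 13312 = 0.00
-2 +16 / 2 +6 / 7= 48 / 7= 6.86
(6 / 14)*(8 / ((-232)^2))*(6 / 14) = 9 / 329672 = 0.00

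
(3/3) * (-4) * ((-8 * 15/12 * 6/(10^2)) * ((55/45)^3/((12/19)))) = 25289/3645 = 6.94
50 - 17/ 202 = 10083/ 202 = 49.92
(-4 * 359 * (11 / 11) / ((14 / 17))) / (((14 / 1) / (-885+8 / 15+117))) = 70257736 / 735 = 95588.76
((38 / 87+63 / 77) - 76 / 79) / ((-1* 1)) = -22147 / 75603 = -0.29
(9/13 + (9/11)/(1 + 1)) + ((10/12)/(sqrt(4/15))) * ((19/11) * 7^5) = 46848.50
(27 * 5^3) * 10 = 33750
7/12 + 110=1327/12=110.58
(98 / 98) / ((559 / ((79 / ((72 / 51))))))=1343 / 13416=0.10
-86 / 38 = -43 / 19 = -2.26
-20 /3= -6.67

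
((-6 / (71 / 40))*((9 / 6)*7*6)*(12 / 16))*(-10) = 1597.18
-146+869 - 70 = 653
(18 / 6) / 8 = 0.38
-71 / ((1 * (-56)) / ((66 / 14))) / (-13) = -2343 / 5096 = -0.46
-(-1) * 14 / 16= 7 / 8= 0.88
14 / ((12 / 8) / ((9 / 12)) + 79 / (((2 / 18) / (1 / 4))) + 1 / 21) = 1176 / 15103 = 0.08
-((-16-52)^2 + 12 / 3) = -4628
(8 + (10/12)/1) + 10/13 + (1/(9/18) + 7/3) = 1087/78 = 13.94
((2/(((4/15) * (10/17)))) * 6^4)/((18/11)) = 10098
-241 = -241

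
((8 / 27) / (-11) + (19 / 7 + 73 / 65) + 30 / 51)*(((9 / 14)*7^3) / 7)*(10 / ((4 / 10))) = 25262560 / 7293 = 3463.95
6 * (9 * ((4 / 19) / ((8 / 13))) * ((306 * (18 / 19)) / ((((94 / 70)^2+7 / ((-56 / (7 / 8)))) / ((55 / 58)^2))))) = 38208610440000 / 13439505467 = 2843.01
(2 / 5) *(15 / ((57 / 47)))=94 / 19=4.95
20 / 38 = 10 / 19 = 0.53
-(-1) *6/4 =3/2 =1.50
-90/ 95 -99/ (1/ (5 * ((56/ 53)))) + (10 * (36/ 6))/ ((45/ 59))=-1345250/ 3021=-445.30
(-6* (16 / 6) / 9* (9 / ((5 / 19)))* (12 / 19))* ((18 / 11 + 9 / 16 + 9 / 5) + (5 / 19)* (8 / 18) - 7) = 1736044 / 15675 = 110.75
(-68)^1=-68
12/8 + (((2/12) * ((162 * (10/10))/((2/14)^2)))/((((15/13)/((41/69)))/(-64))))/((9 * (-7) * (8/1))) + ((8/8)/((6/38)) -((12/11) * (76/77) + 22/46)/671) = 36998398247/392152530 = 94.35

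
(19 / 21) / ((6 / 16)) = 152 / 63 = 2.41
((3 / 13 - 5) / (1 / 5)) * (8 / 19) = -2480 / 247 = -10.04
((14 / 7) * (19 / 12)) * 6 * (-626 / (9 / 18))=-23788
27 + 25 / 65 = 356 / 13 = 27.38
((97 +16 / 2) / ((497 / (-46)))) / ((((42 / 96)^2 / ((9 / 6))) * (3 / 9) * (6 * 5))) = -26496 / 3479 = -7.62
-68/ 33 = -2.06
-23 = -23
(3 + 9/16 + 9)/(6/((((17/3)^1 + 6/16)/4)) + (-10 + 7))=9715/752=12.92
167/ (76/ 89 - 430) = -14863/ 38194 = -0.39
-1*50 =-50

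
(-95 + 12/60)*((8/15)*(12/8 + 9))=-13272/25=-530.88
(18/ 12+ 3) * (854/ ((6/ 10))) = 6405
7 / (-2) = -7 / 2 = -3.50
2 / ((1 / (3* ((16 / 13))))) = 96 / 13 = 7.38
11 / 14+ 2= 39 / 14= 2.79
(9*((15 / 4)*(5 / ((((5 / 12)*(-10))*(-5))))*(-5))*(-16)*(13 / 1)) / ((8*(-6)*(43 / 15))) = -5265 / 86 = -61.22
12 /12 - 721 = -720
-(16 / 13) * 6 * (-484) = 46464 / 13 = 3574.15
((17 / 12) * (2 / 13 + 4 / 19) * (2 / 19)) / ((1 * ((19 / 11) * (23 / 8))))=22440 / 2050841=0.01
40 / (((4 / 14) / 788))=110320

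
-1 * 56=-56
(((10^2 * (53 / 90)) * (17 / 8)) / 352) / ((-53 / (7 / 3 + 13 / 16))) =-0.02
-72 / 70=-36 / 35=-1.03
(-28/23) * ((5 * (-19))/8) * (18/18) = 665/46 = 14.46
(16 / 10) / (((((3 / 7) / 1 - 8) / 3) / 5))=-168 / 53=-3.17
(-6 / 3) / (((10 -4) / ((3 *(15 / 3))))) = -5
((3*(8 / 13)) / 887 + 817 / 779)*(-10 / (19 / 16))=-79490720 / 8982649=-8.85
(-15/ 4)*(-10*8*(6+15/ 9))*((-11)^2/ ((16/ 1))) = 69575/ 4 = 17393.75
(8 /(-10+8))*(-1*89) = 356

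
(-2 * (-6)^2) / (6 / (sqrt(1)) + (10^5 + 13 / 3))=-216 / 300031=-0.00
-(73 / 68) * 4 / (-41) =73 / 697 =0.10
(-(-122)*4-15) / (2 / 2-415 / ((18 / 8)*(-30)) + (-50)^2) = 12771 / 67693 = 0.19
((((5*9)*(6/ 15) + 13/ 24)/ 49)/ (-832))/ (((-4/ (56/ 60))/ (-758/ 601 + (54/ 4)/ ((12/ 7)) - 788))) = -334364545/ 4032258048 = -0.08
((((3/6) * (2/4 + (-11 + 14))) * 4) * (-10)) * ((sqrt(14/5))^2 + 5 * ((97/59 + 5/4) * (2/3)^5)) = -4722452/14337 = -329.39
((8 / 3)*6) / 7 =16 / 7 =2.29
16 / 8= 2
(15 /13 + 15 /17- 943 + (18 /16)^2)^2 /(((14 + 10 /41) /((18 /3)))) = 371962.39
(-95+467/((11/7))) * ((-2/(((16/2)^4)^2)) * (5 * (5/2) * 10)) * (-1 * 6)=52125/2883584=0.02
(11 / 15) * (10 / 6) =11 / 9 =1.22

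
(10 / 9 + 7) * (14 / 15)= 1022 / 135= 7.57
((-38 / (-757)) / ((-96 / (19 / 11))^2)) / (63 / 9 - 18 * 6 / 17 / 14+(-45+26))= -42959 / 32922160128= -0.00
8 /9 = 0.89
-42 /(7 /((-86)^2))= -44376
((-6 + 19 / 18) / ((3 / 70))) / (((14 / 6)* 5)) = -89 / 9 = -9.89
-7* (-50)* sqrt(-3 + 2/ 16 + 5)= 175* sqrt(34)/ 2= 510.21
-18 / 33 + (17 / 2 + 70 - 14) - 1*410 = -7613 / 22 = -346.05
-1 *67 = -67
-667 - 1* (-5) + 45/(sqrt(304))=-662 + 45* sqrt(19)/76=-659.42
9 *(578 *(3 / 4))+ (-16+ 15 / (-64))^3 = -98867503 / 262144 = -377.15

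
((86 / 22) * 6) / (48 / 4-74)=-0.38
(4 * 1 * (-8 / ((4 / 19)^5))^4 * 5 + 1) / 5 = 187949867287729791033886869 / 335544320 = 560134253763347241.38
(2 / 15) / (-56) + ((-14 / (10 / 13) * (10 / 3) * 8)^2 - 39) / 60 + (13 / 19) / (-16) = 1127606251 / 287280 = 3925.11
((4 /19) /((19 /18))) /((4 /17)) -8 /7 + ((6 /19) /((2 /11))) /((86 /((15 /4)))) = -190789 /869288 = -0.22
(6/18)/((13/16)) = 16/39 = 0.41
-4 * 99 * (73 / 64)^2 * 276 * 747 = -106221062.71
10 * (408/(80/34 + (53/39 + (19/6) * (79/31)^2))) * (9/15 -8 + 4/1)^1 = -17676895392/30936001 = -571.40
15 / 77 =0.19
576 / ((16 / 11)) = 396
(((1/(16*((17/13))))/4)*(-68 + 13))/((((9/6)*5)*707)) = -143/1153824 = -0.00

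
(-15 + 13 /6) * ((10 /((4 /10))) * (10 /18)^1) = -9625 /54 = -178.24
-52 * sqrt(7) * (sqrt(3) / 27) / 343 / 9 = -52 * sqrt(21) / 83349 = -0.00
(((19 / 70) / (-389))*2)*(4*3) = -0.02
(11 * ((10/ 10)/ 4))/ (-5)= -11/ 20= -0.55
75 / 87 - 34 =-961 / 29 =-33.14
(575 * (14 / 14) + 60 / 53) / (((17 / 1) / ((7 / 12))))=19.77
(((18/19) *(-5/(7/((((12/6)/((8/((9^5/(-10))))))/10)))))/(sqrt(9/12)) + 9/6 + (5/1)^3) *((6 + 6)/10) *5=531441 *sqrt(3)/1330 + 759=1451.09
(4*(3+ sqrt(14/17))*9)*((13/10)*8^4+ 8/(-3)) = 56352*sqrt(238)/5+ 2873952/5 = 748661.66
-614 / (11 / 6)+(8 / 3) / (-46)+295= -30335 / 759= -39.97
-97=-97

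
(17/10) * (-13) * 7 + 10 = -1447/10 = -144.70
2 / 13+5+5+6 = 16.15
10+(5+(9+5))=29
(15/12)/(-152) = -5/608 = -0.01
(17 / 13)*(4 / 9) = 68 / 117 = 0.58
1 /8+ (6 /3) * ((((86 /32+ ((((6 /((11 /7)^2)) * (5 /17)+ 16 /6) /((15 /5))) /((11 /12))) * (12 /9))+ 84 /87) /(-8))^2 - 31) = -61.00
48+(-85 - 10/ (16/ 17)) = -381/ 8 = -47.62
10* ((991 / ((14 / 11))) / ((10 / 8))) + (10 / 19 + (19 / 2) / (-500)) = 6229.65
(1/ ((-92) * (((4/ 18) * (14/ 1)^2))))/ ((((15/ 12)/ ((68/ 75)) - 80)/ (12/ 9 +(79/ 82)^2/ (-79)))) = 1359609/ 324108835960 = 0.00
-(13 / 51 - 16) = 803 / 51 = 15.75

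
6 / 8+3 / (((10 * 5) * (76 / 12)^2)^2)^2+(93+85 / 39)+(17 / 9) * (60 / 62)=4181804346587484494749 / 42777349409518750000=97.76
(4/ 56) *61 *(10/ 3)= 305/ 21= 14.52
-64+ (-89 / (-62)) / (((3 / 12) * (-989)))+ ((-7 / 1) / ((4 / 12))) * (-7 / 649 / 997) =-1269742535889 / 19837997927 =-64.01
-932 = -932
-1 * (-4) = 4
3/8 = 0.38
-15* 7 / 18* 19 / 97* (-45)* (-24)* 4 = -4936.08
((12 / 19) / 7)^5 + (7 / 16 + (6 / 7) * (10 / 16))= 648021374503 / 665852734288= 0.97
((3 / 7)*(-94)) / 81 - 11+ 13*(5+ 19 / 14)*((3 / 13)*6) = 19454 / 189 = 102.93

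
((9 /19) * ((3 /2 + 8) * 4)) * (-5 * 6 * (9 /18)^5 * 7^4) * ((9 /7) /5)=-83349 /8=-10418.62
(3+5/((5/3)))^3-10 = 206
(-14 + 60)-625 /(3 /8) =-4862 /3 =-1620.67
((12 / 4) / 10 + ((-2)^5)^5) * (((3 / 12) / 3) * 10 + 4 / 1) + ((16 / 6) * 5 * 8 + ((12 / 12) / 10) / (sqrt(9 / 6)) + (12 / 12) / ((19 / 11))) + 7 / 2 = -61628264139 / 380 + sqrt(6) / 30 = -162179642.39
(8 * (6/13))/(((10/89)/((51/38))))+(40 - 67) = 21123/1235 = 17.10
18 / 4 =9 / 2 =4.50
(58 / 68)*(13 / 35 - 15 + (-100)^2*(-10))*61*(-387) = 1198230508368 / 595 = 2013832787.17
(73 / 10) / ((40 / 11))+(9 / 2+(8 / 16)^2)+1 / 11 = 30133 / 4400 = 6.85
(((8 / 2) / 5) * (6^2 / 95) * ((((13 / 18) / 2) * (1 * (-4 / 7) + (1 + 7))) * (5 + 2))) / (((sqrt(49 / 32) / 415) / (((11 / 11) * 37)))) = 33215936 * sqrt(2) / 665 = 70638.24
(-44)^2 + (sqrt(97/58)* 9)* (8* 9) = 324* sqrt(5626)/29 + 1936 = 2774.01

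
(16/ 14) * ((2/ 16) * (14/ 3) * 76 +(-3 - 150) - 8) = -400/ 3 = -133.33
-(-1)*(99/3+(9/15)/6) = 331/10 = 33.10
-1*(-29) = 29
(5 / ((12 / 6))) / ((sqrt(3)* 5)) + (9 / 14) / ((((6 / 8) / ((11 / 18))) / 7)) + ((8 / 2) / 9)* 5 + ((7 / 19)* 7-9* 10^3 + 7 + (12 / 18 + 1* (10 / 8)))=-6144109 / 684 + sqrt(3) / 6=-8982.33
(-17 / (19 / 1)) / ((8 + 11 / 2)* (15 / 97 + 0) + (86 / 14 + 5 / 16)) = -184688 / 1763409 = -0.10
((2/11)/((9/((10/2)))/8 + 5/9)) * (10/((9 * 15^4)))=0.00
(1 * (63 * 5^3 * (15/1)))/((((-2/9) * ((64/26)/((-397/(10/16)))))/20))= 5486788125/2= 2743394062.50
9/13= 0.69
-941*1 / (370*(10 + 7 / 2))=-941 / 4995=-0.19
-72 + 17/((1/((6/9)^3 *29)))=2000/27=74.07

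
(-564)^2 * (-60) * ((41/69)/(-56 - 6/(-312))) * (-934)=-189213552.09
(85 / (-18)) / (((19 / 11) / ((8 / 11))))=-340 / 171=-1.99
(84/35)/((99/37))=0.90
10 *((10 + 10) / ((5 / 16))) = 640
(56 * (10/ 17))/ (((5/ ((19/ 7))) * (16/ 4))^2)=361/ 595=0.61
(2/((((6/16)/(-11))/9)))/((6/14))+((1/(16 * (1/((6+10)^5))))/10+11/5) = 26619/5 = 5323.80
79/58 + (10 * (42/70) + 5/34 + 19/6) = 31579/2958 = 10.68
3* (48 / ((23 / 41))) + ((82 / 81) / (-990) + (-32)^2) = 1181037377 / 922185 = 1280.69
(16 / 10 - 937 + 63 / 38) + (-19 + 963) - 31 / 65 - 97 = -215431 / 2470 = -87.22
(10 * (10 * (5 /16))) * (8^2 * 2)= 4000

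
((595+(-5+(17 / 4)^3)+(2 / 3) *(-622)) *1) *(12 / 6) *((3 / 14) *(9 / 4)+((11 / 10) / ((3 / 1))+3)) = 156486899 / 80640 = 1940.56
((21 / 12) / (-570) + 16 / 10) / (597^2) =3641 / 812612520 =0.00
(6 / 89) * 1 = 6 / 89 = 0.07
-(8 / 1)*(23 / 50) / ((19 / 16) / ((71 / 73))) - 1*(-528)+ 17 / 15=54729559 / 104025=526.12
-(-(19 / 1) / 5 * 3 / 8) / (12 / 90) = 171 / 16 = 10.69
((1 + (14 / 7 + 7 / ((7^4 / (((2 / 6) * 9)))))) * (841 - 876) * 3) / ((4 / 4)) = -15480 / 49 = -315.92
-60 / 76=-15 / 19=-0.79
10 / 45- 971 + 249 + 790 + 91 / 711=16199 / 237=68.35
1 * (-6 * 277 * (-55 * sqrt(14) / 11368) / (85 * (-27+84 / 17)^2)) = 51799 * sqrt(14) / 266437500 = 0.00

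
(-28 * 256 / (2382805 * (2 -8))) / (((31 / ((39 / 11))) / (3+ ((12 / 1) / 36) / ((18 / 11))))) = 4030208 / 21938485635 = 0.00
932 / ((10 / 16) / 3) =22368 / 5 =4473.60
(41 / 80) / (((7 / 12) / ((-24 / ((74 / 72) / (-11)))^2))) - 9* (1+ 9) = 2773212642 / 47915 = 57877.76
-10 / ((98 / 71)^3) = -1789555 / 470596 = -3.80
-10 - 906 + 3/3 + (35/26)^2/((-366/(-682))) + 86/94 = -5295110021/5814276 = -910.71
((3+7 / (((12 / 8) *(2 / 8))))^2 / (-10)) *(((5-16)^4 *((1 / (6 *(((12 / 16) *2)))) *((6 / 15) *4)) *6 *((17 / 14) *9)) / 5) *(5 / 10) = -84127186 / 105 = -801211.30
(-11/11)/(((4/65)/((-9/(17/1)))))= 585/68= 8.60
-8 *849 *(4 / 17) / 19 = -84.11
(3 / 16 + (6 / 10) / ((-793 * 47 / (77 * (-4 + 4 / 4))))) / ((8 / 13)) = 570153 / 1834880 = 0.31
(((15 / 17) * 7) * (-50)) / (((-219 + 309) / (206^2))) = -7426300 / 51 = -145613.73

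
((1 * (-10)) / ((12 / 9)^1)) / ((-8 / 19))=285 / 16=17.81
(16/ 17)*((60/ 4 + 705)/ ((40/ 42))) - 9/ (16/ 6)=96309/ 136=708.15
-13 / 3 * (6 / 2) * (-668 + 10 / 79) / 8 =342953 / 316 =1085.29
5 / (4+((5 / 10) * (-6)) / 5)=25 / 17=1.47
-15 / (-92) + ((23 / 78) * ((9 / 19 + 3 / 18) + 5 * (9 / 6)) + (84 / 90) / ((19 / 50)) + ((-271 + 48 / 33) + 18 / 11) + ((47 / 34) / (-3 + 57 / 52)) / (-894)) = -4494158617331 / 17095287924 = -262.89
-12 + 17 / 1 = 5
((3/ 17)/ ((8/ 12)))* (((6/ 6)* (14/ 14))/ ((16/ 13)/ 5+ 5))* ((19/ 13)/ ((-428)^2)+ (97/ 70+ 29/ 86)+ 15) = 539414122059/ 639274424096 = 0.84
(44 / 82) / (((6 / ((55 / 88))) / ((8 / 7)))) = 0.06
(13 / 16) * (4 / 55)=13 / 220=0.06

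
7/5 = 1.40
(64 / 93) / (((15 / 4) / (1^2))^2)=1024 / 20925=0.05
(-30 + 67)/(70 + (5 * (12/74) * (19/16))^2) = 3241792/6214345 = 0.52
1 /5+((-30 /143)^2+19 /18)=2391737 /1840410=1.30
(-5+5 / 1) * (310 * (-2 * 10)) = 0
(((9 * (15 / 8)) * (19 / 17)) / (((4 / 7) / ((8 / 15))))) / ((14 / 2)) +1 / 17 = 2.57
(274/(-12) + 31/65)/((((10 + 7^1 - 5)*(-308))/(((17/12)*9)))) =0.08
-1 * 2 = -2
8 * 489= 3912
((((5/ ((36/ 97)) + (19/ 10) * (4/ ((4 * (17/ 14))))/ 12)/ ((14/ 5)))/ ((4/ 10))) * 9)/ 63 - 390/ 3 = -1923205/ 14994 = -128.26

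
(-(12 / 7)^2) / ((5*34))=-72 / 4165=-0.02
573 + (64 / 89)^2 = 4542829 / 7921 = 573.52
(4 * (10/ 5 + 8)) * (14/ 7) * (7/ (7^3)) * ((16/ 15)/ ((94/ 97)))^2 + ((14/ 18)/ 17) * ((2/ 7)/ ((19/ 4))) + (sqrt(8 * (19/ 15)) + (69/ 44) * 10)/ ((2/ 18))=6 * sqrt(570)/ 5 + 550400418639/ 3845802730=171.77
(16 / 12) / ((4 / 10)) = 10 / 3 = 3.33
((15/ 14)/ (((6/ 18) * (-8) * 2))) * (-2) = 0.40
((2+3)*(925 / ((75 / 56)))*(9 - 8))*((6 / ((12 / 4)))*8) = 165760 / 3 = 55253.33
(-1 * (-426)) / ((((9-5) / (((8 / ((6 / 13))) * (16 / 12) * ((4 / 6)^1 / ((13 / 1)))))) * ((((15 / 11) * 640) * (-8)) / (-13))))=10153 / 43200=0.24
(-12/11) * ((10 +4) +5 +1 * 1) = -21.82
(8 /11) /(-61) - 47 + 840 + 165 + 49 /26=16745939 /17446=959.87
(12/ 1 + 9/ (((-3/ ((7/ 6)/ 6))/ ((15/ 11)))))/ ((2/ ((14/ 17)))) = 203/ 44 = 4.61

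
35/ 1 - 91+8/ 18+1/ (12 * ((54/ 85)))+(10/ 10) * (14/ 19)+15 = -39.69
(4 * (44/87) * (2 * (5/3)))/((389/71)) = 124960/101529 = 1.23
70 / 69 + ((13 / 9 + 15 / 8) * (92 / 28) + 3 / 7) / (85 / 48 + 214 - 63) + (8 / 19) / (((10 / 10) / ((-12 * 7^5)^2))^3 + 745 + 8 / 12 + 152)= 4428104576860391107096992324414233368291616 / 4065614457746610372116182448345480817542877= 1.09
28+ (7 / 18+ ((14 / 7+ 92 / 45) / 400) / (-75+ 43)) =2725303 / 96000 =28.39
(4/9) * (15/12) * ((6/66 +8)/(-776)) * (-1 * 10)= 2225/38412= 0.06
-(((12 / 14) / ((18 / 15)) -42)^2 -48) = -81169 / 49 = -1656.51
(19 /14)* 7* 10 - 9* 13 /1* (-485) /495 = 2306 /11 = 209.64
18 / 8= 9 / 4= 2.25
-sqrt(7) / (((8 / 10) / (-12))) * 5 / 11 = 75 * sqrt(7) / 11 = 18.04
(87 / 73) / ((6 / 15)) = 2.98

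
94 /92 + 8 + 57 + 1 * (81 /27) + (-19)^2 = 19781 /46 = 430.02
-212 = -212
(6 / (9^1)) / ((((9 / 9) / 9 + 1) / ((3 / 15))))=3 / 25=0.12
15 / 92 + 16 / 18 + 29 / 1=24883 / 828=30.05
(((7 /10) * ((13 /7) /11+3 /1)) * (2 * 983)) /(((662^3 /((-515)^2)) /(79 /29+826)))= 76442660372055 /23136872858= 3303.93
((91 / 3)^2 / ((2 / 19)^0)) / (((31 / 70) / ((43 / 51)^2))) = 1476.98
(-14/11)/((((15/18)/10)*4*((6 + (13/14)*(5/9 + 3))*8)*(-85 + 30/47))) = 62181/102233560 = 0.00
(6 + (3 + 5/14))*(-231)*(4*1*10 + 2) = -90783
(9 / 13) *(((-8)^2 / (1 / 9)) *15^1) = 5981.54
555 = 555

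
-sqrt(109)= -10.44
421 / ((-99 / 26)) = -10946 / 99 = -110.57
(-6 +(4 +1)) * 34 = -34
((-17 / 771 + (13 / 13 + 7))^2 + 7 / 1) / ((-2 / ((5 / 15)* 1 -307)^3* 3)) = 339583421.83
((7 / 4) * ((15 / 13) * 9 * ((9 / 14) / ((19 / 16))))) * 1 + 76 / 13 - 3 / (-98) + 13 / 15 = 463121 / 27930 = 16.58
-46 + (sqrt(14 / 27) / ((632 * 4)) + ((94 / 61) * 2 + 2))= -2496 / 61 + sqrt(42) / 22752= -40.92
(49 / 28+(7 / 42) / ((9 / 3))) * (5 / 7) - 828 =-208331 / 252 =-826.71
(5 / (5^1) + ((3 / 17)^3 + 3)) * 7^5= 330744953 / 4913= 67320.36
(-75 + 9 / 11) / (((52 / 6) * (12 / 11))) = -102 / 13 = -7.85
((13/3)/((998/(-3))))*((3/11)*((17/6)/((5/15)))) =-663/21956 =-0.03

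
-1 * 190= -190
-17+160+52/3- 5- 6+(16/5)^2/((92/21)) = 261632/1725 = 151.67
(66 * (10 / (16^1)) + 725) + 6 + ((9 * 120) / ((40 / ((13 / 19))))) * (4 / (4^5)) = 3756575 / 4864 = 772.32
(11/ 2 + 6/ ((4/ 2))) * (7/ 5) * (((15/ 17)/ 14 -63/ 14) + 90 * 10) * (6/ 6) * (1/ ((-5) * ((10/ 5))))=-26643/ 25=-1065.72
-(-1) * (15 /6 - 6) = -3.50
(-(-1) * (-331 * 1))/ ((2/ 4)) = -662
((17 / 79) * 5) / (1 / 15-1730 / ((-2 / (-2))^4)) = -1275 / 2049971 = -0.00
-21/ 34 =-0.62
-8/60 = -2/15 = -0.13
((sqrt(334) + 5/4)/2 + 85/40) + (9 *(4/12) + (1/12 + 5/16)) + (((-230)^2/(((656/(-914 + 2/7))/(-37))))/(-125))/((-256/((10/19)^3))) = sqrt(334)/2 + 85578695/4609248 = 27.70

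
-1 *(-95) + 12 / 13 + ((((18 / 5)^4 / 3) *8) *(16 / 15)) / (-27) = 3178027 / 40625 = 78.23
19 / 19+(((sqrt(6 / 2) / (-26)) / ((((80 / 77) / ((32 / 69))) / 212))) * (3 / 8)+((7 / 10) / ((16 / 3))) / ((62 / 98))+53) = 268869 / 4960 - 4081 * sqrt(3) / 2990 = 51.84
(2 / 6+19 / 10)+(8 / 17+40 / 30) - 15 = -5591 / 510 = -10.96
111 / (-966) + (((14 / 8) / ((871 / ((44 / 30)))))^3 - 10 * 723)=-20767743188613752687 / 2872394623917000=-7230.11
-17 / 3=-5.67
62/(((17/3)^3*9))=186/4913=0.04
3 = 3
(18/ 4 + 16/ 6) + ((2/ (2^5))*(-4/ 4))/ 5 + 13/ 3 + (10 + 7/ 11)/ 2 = 14789/ 880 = 16.81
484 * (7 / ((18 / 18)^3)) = 3388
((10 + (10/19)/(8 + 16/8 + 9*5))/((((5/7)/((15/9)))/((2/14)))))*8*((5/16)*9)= 15690/209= 75.07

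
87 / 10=8.70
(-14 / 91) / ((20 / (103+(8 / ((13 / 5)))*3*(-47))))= 4301 / 1690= 2.54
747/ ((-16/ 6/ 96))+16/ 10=-134452/ 5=-26890.40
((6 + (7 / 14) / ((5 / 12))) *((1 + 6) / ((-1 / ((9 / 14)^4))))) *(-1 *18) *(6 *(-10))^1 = -3188646 / 343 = -9296.34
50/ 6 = 25/ 3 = 8.33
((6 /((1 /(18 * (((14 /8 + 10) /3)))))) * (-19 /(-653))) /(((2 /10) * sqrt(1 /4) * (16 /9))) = 361665 /5224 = 69.23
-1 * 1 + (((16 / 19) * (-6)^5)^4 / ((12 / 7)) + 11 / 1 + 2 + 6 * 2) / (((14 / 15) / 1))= 2096587495869760003321 / 1824494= 1149133675347663.52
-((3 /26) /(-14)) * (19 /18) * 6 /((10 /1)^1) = 19 /3640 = 0.01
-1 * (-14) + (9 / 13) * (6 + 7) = 23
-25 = -25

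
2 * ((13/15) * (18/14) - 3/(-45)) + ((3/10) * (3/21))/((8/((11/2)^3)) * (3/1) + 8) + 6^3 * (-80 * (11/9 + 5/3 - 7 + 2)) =83048460619/2276400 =36482.37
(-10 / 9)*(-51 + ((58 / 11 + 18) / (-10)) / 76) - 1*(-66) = 230800 / 1881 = 122.70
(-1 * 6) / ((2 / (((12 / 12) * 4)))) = -12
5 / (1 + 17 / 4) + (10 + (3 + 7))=20.95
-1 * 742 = -742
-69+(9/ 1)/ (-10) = -699/ 10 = -69.90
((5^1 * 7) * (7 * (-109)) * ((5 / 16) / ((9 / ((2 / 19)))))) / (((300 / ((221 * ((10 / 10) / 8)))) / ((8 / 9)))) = -1180361 / 147744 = -7.99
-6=-6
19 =19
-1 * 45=-45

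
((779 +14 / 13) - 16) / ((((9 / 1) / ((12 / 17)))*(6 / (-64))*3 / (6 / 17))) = -847616 / 11271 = -75.20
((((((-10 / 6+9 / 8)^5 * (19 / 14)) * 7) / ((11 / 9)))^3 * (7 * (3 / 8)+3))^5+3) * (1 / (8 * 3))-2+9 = 2069072452242172725858697734790426713321856871243816948069955377145367595477768801256709901102334062157771053821 / 290398473134776694221525319937040020881578736605488263455684339499541602613089654265688402793478012545085210624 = 7.12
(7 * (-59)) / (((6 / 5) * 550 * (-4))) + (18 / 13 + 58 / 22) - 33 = -989191 / 34320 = -28.82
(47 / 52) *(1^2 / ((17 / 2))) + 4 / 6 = 1025 / 1326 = 0.77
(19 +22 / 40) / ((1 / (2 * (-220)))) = -8602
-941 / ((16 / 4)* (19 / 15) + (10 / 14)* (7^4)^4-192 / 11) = -155265 / 3916738245700931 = -0.00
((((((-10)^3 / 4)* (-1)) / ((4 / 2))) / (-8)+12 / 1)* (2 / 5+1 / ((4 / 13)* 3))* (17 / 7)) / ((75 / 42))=-43877 / 6000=-7.31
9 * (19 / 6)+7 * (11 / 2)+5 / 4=273 / 4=68.25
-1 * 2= -2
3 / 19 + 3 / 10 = 87 / 190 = 0.46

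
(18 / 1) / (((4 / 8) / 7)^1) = 252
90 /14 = 45 /7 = 6.43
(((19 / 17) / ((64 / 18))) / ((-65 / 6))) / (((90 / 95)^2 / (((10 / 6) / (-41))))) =6859 / 5219136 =0.00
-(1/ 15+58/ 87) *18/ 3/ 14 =-11/ 35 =-0.31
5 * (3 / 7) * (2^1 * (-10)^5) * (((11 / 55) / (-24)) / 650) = 500 / 91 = 5.49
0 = 0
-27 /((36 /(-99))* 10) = 7.42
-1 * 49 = -49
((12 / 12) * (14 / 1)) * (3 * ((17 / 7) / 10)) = 10.20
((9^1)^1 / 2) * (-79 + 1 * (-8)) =-783 / 2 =-391.50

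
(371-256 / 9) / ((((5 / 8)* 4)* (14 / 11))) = 33913 / 315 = 107.66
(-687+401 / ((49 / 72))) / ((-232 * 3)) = 0.14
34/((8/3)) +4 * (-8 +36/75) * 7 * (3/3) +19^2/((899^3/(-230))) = -14372342861919/72657269900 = -197.81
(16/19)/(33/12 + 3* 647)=64/147725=0.00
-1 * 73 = -73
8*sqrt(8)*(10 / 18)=80*sqrt(2) / 9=12.57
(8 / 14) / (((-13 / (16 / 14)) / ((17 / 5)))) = -544 / 3185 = -0.17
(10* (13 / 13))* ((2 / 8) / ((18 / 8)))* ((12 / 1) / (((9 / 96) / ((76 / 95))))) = 1024 / 9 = 113.78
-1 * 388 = -388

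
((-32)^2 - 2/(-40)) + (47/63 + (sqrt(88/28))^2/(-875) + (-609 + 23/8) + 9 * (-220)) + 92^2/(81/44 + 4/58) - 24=3059044371017/1074717000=2846.37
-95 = -95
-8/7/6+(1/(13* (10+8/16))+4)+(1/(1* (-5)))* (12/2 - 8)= 5756/1365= 4.22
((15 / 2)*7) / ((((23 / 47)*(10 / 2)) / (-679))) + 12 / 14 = -4690935 / 322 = -14568.12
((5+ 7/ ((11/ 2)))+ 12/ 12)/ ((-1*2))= -40/ 11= -3.64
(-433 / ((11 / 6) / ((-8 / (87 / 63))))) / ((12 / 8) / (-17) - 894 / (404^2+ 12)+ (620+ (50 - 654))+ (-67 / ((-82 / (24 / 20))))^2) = 1817781586873200 / 22409820711773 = 81.12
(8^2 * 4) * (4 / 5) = 1024 / 5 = 204.80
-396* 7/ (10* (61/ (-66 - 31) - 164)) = 44814/ 26615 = 1.68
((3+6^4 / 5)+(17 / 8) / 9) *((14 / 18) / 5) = 661339 / 16200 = 40.82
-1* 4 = -4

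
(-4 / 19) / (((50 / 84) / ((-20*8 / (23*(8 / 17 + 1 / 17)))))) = 30464 / 6555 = 4.65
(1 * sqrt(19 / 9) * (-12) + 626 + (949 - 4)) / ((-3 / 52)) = -81692 / 3 + 208 * sqrt(19) / 3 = -26928.45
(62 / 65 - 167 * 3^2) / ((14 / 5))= -97633 / 182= -536.45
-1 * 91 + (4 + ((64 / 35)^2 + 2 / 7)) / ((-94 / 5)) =-1052538 / 11515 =-91.41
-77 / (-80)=77 / 80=0.96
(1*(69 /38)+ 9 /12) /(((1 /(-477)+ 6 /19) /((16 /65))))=5724 /2843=2.01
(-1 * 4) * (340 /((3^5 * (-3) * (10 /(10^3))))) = 136000 /729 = 186.56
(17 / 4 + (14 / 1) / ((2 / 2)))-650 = -2527 / 4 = -631.75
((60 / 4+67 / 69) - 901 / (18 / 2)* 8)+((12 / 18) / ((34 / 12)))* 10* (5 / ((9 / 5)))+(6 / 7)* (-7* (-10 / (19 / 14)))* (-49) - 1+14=-65338747 / 22287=-2931.70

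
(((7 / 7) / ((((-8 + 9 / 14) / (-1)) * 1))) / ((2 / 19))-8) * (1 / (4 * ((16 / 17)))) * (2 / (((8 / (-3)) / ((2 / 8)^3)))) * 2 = 35241 / 843776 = 0.04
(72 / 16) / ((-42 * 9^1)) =-1 / 84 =-0.01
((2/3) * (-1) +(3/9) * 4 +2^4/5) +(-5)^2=433/15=28.87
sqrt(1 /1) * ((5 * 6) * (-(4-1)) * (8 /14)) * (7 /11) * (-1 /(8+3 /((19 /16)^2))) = 3.23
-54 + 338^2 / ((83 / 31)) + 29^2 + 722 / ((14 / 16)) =25727603 / 581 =44281.59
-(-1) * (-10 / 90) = -1 / 9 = -0.11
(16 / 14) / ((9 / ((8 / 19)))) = 64 / 1197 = 0.05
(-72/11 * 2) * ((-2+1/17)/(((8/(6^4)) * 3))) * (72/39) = 559872/221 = 2533.36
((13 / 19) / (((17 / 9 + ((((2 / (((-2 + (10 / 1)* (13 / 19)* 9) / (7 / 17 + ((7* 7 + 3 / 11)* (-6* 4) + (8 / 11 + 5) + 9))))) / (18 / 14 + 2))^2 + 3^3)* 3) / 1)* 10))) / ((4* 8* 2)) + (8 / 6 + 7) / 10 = 206584174978444584239 / 247900385951820849120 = 0.83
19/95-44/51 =-169/255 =-0.66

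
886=886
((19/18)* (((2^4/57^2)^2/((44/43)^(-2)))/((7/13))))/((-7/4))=-12886016/453024116811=-0.00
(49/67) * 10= 490/67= 7.31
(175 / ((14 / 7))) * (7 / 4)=1225 / 8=153.12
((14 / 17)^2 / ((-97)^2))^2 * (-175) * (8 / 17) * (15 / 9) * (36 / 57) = -1075648000 / 2388279467323523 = -0.00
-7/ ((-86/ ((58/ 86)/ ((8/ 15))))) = 3045/ 29584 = 0.10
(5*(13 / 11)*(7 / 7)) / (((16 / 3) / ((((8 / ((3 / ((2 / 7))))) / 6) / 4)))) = 65 / 1848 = 0.04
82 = 82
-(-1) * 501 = 501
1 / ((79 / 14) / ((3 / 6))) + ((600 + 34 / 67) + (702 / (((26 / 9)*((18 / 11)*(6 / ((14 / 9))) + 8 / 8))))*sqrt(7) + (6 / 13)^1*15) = 18711*sqrt(7) / 563 + 41802785 / 68809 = 695.45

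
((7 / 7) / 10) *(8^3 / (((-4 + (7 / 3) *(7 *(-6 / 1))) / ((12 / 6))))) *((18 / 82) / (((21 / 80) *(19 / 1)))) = -4096 / 92701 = -0.04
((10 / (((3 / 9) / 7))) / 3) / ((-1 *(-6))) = 35 / 3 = 11.67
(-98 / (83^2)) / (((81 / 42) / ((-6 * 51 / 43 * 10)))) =466480 / 888681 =0.52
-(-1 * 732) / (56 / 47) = 8601 / 14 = 614.36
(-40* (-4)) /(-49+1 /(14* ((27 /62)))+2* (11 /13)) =-49140 /14479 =-3.39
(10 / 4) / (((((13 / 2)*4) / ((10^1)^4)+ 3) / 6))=75000 / 15013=5.00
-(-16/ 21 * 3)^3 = 4096/ 343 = 11.94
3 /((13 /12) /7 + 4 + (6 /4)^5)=2016 /7895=0.26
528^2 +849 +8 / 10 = 1398169 / 5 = 279633.80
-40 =-40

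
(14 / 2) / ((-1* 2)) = -3.50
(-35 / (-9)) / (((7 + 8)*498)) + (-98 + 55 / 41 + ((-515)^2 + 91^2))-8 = 150722332217 / 551286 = 273401.34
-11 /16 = -0.69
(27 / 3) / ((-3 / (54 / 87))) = -54 / 29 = -1.86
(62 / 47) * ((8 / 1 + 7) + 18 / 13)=13206 / 611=21.61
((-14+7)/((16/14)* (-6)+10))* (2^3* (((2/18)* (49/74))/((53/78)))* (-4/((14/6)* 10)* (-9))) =-321048/107855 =-2.98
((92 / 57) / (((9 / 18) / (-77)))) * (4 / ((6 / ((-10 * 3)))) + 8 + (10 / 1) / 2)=99176 / 57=1739.93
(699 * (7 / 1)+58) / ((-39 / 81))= -133677 / 13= -10282.85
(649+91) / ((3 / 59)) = 43660 / 3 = 14553.33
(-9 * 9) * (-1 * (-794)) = -64314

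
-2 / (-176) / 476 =1 / 41888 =0.00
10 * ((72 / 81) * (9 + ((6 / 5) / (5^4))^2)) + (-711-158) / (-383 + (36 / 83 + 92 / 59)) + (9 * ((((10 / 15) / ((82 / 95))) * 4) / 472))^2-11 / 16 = 27839272790799397941899 / 341180932804718750000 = 81.60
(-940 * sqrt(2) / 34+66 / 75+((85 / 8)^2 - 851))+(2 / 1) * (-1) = -1182767 / 1600 - 470 * sqrt(2) / 17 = -778.33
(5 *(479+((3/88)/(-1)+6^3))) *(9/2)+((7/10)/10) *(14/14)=68801933/4400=15636.80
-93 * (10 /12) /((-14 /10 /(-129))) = -99975 /14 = -7141.07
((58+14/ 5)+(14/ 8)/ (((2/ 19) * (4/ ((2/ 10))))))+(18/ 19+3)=199359/ 3040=65.58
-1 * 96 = -96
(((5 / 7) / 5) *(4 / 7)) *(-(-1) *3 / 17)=12 / 833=0.01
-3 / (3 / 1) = -1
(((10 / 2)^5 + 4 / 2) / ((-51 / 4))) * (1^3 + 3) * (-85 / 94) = 887.09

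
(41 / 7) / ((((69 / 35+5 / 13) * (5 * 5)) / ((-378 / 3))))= -33579 / 2680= -12.53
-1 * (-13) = 13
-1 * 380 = -380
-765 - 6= -771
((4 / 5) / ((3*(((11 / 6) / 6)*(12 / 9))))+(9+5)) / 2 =403 / 55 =7.33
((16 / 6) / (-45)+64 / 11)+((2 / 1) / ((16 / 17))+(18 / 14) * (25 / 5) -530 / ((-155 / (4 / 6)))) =42773677 / 2577960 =16.59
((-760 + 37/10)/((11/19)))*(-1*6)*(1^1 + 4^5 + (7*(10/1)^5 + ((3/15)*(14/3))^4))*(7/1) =1081759739222183/28125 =38462568505.68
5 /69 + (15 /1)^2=15530 /69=225.07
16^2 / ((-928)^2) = 1 / 3364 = 0.00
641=641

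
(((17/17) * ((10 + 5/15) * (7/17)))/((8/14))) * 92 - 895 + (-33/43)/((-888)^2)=-40342261691/192141888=-209.96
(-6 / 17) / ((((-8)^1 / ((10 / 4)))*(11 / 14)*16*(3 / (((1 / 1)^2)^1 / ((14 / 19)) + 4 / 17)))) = 1895 / 406912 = 0.00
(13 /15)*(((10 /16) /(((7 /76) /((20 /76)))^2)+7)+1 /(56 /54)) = 33293 /2940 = 11.32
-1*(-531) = 531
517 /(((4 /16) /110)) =227480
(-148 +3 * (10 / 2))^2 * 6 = 106134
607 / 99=6.13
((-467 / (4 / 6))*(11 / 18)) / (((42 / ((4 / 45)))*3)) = -5137 / 17010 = -0.30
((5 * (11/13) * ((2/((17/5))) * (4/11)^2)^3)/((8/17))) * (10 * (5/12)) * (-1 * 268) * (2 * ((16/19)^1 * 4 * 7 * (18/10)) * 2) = -9220915200000/11496303533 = -802.08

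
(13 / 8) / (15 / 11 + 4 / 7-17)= -0.11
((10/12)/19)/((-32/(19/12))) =-5/2304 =-0.00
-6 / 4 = -3 / 2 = -1.50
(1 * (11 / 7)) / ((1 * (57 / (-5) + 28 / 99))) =-5445 / 38521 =-0.14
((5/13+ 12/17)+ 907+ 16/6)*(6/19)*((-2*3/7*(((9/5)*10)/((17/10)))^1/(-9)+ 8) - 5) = 576055728/499681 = 1152.85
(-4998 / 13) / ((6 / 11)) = -9163 / 13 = -704.85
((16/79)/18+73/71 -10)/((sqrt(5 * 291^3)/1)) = -452339 * sqrt(1455)/21373907805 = -0.00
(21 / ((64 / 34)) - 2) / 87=293 / 2784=0.11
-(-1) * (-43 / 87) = -43 / 87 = -0.49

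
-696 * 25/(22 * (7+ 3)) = -870/11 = -79.09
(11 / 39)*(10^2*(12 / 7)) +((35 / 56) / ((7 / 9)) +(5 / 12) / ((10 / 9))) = 49.53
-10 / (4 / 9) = -45 / 2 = -22.50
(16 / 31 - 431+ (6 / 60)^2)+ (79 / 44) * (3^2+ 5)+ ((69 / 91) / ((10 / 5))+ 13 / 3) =-400.63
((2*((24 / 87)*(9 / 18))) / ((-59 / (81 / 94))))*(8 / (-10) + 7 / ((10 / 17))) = -0.04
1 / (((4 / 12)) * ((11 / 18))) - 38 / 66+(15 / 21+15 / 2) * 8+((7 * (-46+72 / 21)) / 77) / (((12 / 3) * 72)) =776539 / 11088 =70.03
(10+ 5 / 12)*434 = 27125 / 6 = 4520.83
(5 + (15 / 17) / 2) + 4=321 / 34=9.44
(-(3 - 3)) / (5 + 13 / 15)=0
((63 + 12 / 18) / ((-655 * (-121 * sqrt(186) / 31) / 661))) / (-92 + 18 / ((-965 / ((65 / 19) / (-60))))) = -462962417 * sqrt(186) / 481274545059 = -0.01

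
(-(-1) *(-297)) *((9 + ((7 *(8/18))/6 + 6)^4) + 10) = -10665709505/19683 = -541874.18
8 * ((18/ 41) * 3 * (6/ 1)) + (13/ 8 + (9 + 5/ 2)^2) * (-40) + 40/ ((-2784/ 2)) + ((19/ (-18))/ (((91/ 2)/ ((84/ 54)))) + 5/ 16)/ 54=-5724370396571/ 1081742688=-5291.80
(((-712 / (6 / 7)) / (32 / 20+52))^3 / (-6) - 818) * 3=-9630363833 / 16241202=-592.96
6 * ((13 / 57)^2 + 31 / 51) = 72892 / 18411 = 3.96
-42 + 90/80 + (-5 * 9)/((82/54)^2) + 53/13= -9844907/174824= -56.31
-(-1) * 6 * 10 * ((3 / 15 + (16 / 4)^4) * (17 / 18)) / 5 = 14518 / 5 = 2903.60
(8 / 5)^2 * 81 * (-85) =-88128 / 5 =-17625.60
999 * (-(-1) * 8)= 7992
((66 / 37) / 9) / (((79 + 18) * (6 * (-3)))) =-0.00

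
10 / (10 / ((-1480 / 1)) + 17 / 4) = 2.36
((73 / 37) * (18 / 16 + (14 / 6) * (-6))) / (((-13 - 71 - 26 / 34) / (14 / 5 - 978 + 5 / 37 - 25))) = -5912197219 / 19727290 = -299.70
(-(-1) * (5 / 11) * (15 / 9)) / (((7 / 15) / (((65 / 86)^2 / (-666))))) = -528125 / 379281672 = -0.00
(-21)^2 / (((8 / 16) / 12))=10584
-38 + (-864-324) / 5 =-1378 / 5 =-275.60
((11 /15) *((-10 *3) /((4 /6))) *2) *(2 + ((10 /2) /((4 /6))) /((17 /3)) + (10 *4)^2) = -1798929 /17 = -105819.35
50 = 50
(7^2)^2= 2401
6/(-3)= -2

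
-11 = -11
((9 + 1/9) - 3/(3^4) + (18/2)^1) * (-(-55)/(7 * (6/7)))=13420/81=165.68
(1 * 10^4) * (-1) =-10000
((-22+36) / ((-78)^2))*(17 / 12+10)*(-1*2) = -959 / 18252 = -0.05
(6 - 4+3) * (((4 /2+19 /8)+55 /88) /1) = 25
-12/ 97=-0.12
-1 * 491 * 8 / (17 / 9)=-35352 / 17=-2079.53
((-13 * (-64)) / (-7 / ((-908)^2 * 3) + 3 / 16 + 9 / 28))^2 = 51876258395426390016 / 19410236547025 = 2672623.71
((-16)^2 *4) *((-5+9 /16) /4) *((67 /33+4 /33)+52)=-2030032 /33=-61516.12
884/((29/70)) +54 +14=63852/29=2201.79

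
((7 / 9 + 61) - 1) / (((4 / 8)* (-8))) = -547 / 36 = -15.19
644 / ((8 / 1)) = 161 / 2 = 80.50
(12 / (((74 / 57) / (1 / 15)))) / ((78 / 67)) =1273 / 2405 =0.53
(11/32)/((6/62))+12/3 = 7.55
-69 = -69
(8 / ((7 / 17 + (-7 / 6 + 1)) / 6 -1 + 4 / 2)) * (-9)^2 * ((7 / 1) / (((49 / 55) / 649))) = 3174653.58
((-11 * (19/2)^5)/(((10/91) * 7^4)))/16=-354082157/1756160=-201.62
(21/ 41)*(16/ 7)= 48/ 41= 1.17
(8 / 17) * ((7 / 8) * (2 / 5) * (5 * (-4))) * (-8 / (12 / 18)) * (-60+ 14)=-30912 / 17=-1818.35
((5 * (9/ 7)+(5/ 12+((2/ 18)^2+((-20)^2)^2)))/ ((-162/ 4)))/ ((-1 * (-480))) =-362895553/ 44089920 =-8.23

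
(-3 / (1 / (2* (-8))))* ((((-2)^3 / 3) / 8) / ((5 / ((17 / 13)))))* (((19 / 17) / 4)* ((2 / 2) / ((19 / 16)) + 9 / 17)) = -1772 / 1105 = -1.60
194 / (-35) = -5.54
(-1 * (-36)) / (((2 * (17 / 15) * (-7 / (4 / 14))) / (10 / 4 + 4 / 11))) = -2430 / 1309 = -1.86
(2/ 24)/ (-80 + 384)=1/ 3648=0.00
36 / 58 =18 / 29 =0.62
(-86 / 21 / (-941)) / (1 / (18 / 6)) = 86 / 6587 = 0.01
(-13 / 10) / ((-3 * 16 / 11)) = 143 / 480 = 0.30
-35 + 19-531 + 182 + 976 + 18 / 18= 612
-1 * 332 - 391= -723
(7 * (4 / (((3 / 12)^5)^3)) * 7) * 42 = 8839042695168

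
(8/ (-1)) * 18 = -144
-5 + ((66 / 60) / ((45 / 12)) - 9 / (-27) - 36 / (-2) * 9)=11822 / 75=157.63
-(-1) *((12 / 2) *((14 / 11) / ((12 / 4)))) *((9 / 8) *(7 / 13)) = 1.54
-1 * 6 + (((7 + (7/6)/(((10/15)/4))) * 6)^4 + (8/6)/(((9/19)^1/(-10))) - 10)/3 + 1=1344251237/81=16595694.28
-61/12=-5.08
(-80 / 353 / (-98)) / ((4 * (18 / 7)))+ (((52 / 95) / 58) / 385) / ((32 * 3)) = 1733681 / 7702318800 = 0.00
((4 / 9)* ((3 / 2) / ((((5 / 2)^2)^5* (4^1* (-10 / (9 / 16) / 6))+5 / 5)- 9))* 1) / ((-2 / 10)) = 0.00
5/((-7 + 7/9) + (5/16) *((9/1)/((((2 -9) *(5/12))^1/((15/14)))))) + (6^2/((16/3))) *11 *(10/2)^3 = 950218065/102388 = 9280.56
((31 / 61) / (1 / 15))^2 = 216225 / 3721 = 58.11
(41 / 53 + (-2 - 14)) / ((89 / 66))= -53262 / 4717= -11.29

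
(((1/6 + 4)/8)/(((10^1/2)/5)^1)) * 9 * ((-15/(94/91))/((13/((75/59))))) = -590625/88736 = -6.66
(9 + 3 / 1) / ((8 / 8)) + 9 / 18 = 25 / 2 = 12.50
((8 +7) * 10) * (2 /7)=300 /7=42.86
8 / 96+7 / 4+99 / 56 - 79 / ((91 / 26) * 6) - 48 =-2697 / 56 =-48.16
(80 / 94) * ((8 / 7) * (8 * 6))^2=5898240 / 2303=2561.11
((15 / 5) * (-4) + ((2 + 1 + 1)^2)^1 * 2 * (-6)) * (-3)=612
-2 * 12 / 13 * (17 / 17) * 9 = -216 / 13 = -16.62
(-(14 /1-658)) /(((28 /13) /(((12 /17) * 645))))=2314260 /17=136132.94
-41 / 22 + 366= 8011 / 22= 364.14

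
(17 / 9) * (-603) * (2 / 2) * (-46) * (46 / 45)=2410124 / 45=53558.31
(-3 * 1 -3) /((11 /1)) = -6 /11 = -0.55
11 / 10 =1.10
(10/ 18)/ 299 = 5/ 2691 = 0.00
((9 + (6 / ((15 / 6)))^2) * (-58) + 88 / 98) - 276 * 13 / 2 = -3245248 / 1225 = -2649.18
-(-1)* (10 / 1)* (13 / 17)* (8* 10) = 10400 / 17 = 611.76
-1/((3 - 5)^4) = -1/16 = -0.06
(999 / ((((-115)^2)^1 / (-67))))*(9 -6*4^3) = 1003995 / 529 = 1897.91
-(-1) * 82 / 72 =41 / 36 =1.14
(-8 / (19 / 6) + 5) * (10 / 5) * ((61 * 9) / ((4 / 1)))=25803 / 38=679.03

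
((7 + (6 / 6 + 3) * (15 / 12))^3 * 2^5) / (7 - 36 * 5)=-55296 / 173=-319.63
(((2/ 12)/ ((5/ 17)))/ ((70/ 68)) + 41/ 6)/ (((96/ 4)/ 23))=178319/ 25200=7.08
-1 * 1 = -1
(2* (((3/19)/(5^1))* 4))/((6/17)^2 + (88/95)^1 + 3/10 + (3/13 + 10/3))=541008/10525393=0.05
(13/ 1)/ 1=13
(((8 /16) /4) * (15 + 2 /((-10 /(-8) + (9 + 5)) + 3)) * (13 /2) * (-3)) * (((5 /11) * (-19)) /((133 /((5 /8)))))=1075425 /719488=1.49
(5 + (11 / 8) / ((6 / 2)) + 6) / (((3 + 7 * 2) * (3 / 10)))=1375 / 612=2.25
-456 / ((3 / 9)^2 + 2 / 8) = -16416 / 13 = -1262.77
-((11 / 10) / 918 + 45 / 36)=-5743 / 4590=-1.25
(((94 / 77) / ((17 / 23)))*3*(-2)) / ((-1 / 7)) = 69.37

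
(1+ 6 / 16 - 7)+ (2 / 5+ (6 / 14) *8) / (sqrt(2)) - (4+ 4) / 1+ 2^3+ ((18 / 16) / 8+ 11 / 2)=1 / 64+ 67 *sqrt(2) / 35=2.72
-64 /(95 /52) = -3328 /95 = -35.03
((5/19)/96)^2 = 25/3326976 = 0.00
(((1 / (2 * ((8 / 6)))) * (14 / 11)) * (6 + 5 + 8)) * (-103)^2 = 4232991 / 44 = 96204.34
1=1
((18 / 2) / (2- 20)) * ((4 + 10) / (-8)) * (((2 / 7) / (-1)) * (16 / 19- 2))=11 / 38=0.29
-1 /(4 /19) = -4.75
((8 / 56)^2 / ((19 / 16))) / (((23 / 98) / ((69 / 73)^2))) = 0.07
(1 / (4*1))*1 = 1 / 4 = 0.25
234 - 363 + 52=-77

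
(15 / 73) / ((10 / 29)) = 87 / 146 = 0.60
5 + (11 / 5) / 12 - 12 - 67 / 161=-69869 / 9660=-7.23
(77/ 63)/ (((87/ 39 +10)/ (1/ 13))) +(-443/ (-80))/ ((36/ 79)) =5568043/ 457920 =12.16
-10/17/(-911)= 10/15487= 0.00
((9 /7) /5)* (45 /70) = 81 /490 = 0.17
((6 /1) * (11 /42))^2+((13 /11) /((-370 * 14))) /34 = 33487869 /13561240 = 2.47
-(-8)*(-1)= -8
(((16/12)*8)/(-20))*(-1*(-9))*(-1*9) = 216/5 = 43.20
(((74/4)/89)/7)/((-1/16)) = -296/623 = -0.48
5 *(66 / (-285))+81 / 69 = 7 / 437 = 0.02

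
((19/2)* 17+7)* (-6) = -1011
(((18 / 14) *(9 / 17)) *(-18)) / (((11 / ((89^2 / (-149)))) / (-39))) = -450403902 / 195041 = -2309.28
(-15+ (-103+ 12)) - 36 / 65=-6926 / 65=-106.55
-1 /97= -0.01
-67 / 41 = -1.63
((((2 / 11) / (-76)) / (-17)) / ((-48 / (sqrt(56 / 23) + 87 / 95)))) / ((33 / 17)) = -sqrt(322) / 7614288 - 29 / 20966880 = -0.00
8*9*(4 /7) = 288 /7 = 41.14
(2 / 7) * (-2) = -4 / 7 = -0.57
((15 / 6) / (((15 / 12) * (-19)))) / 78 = -1 / 741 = -0.00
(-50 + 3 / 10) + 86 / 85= -8277 / 170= -48.69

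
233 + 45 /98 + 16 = 24447 /98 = 249.46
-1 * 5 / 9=-5 / 9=-0.56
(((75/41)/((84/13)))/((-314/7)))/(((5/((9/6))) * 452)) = -195/46552384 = -0.00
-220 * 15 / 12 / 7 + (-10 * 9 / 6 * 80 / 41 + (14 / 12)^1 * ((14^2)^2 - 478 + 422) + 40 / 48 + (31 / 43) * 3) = 3308951021 / 74046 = 44687.78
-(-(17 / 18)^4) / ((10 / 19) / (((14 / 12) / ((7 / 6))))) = 1586899 / 1049760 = 1.51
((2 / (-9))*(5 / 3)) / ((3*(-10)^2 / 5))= -1 / 162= -0.01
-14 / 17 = -0.82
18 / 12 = 3 / 2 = 1.50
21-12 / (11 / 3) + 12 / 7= 1497 / 77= 19.44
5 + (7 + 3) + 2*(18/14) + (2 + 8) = 193/7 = 27.57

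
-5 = -5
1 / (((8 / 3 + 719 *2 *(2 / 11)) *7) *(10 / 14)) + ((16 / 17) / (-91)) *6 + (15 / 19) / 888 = -5726203549 / 94790073560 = -0.06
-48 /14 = -3.43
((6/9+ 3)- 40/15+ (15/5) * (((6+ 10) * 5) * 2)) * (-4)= -1924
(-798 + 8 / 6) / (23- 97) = 1195 / 111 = 10.77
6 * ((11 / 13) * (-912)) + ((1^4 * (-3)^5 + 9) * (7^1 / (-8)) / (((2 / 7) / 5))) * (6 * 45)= 50066307 / 52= 962813.60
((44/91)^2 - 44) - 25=-68.77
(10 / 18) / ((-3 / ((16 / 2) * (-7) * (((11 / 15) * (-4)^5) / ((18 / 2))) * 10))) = -6307840 / 729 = -8652.73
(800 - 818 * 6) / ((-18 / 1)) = 2054 / 9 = 228.22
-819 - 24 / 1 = -843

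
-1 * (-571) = 571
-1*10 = -10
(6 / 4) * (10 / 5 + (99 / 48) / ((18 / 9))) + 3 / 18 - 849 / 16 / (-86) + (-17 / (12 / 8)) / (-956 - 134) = 8010563 / 1499840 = 5.34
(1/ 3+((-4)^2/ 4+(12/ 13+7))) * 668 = 319304/ 39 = 8187.28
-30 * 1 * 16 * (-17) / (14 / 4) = 16320 / 7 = 2331.43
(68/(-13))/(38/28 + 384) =-952/70135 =-0.01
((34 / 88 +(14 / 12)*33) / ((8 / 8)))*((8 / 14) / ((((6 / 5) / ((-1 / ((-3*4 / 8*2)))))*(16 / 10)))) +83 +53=1550743 / 11088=139.86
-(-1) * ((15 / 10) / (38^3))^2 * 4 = 0.00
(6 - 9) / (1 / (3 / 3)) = -3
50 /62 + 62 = 1947 /31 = 62.81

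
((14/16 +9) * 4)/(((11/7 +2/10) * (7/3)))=1185/124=9.56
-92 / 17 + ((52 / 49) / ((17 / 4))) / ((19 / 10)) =-4916 / 931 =-5.28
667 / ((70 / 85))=11339 / 14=809.93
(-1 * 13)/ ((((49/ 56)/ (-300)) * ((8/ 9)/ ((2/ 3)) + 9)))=93600/ 217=431.34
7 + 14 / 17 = 133 / 17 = 7.82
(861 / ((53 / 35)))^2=908118225 / 2809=323288.79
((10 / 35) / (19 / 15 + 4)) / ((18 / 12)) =0.04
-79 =-79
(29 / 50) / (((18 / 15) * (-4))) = -29 / 240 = -0.12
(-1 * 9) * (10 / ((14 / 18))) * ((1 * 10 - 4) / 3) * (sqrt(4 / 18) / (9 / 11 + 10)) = -5940 * sqrt(2) / 833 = -10.08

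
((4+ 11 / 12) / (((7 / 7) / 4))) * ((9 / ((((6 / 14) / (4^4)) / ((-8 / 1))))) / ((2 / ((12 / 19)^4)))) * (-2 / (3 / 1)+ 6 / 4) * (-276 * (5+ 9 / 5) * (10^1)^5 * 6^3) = 296254865984716800000 / 130321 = 2273270355389513.59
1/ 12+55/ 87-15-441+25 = -49913/ 116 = -430.28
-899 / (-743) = 899 / 743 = 1.21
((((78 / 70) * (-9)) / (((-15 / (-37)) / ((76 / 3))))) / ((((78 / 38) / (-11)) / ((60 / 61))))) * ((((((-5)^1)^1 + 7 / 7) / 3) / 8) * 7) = -1175416 / 305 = -3853.82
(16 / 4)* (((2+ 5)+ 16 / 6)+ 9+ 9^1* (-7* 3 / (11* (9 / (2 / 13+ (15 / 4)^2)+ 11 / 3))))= 10552132 / 179817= 58.68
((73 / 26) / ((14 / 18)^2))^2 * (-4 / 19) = -34963569 / 7709611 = -4.54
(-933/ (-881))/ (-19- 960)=-933/ 862499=-0.00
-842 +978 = 136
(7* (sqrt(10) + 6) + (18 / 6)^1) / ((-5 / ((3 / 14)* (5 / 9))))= -15 / 14- sqrt(10) / 6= -1.60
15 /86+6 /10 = 333 /430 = 0.77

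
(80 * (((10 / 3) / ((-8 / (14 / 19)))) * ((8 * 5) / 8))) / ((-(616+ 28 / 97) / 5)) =24250 / 24339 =1.00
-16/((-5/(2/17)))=32/85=0.38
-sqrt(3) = -1.73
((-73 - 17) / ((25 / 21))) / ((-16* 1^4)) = 189 / 40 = 4.72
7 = 7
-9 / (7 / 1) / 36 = -1 / 28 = -0.04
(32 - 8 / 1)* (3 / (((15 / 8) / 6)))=1152 / 5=230.40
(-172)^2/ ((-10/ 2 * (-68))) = 7396/ 85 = 87.01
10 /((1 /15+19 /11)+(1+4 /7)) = 11550 /3887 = 2.97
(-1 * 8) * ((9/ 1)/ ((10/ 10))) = -72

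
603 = 603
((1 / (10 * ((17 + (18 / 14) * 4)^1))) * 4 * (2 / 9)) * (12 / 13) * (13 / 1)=112 / 2325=0.05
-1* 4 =-4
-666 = -666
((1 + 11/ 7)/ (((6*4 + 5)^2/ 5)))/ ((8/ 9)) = 405/ 23548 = 0.02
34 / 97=0.35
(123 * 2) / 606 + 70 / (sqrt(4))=3576 / 101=35.41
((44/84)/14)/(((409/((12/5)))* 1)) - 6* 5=-3006128/100205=-30.00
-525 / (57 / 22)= -3850 / 19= -202.63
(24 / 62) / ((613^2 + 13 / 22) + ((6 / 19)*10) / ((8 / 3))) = 627 / 608654713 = 0.00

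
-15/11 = -1.36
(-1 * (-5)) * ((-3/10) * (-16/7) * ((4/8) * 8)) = 96/7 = 13.71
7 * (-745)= -5215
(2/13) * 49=98/13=7.54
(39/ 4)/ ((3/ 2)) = 13/ 2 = 6.50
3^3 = 27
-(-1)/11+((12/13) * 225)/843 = 13553/40183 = 0.34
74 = 74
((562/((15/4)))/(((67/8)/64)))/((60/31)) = 8920064/15075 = 591.71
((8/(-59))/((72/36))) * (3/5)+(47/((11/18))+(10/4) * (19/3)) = 1804903/19470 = 92.70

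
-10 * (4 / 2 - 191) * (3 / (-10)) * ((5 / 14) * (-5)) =2025 / 2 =1012.50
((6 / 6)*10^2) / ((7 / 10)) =1000 / 7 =142.86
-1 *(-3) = 3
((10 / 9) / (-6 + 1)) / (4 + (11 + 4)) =-2 / 171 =-0.01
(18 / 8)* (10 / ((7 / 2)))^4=360000 / 2401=149.94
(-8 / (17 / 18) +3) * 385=-35805 / 17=-2106.18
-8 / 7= -1.14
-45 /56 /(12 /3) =-45 /224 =-0.20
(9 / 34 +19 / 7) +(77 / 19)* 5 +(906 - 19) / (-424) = 20275905 / 958664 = 21.15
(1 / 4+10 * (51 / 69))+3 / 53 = 7.70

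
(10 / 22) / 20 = 1 / 44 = 0.02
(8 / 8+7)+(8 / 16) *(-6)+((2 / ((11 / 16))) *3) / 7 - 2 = 327 / 77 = 4.25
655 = 655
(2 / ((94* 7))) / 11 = 1 / 3619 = 0.00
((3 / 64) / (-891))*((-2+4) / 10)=-1 / 95040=-0.00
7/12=0.58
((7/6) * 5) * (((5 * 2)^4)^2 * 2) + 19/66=25666666673/22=1166666666.95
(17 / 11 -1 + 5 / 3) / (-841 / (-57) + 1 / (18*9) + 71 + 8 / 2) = 74898 / 3039113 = 0.02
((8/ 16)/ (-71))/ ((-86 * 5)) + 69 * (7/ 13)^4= 10115777701/ 1743934660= 5.80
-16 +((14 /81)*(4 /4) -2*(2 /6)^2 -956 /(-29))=39736 /2349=16.92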